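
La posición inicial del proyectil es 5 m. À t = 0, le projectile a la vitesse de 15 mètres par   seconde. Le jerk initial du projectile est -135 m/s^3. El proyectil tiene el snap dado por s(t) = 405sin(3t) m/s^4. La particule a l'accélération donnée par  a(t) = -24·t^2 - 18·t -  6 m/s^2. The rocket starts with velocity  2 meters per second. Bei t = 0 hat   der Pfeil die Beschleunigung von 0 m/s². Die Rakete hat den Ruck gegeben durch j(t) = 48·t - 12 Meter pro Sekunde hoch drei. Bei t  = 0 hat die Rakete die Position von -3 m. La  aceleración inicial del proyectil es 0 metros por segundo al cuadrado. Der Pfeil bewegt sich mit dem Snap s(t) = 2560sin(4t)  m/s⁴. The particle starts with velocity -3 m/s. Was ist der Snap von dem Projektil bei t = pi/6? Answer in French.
De l'équation du snap s(t) = 405·sin(3·t), nous substituons t = pi/6 pour obtenir s = 405.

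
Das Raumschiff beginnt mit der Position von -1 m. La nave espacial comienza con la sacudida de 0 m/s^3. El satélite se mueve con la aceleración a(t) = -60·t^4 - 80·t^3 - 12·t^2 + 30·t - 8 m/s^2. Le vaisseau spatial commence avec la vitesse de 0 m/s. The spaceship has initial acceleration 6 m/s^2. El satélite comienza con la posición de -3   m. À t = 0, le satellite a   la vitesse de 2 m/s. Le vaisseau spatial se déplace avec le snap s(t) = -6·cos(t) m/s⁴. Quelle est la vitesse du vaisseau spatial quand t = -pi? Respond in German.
Um dies zu lösen, müssen wir 3 Stammfunktionen unserer Gleichung für den Snap s(t) = -6·cos(t) finden. Die Stammfunktion von dem Snap, mit j(0) = 0, ergibt den Ruck: j(t) = -6·sin(t). Durch Integration von dem Ruck und Verwendung der Anfangsbedingung a(0) = 6, erhalten wir a(t) = 6·cos(t). Durch Integration von der Beschleunigung und Verwendung der Anfangsbedingung v(0) = 0, erhalten wir v(t) = 6·sin(t). Aus der Gleichung für die Geschwindigkeit v(t) = 6·sin(t), setzen wir t = -pi ein und erhalten v = 0.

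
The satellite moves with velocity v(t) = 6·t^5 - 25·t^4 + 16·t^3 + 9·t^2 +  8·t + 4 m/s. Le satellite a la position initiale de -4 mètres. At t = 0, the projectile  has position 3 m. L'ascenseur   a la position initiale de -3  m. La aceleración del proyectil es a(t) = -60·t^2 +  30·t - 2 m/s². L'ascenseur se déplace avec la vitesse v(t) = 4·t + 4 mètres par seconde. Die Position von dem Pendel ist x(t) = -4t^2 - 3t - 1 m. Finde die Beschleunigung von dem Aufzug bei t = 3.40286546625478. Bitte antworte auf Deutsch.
Um dies zu lösen, müssen wir 1 Ableitung unserer Gleichung für die Geschwindigkeit v(t) = 4·t + 4 nehmen. Mit d/dt von v(t) finden wir a(t) = 4. Mit a(t) = 4 und Einsetzen von t = 3.40286546625478, finden wir a = 4.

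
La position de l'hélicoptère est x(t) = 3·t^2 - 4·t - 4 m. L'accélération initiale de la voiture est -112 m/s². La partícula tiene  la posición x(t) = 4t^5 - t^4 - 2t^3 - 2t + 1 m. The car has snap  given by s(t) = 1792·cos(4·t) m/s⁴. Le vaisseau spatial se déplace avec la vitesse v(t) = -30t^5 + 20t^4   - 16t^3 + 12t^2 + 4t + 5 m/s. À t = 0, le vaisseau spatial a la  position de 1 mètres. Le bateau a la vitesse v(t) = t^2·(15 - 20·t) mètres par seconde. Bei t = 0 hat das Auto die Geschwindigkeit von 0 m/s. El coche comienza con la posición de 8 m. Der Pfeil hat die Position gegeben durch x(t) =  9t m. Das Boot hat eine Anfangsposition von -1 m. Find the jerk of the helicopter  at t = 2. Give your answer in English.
We must differentiate our position equation x(t) = 3·t^2 - 4·t - 4 3 times. Differentiating position, we get velocity: v(t) = 6·t - 4. Taking d/dt of v(t), we find a(t) = 6. The derivative of acceleration gives jerk: j(t) = 0. From the given jerk equation j(t) = 0, we substitute t = 2 to get j = 0.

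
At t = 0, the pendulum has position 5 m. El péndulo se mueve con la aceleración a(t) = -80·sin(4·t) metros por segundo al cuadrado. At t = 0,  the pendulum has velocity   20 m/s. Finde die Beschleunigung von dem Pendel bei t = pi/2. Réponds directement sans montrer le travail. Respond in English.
At t = pi/2, a = 0.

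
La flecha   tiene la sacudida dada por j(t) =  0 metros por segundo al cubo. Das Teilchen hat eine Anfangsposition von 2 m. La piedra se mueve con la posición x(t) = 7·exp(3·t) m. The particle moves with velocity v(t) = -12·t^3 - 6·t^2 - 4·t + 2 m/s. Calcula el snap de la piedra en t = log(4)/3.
Partiendo de la posición x(t) = 7·exp(3·t), tomamos 4 derivadas. Derivando la posición, obtenemos la velocidad: v(t) = 21·exp(3·t). La derivada de la velocidad da la aceleración: a(t) = 63·exp(3·t). La derivada de la aceleración da la sacudida: j(t) = 189·exp(3·t). Tomando d/dt de j(t), encontramos s(t) = 567·exp(3·t). De la ecuación del snap s(t) = 567·exp(3·t), sustituimos t = log(4)/3 para obtener s = 2268.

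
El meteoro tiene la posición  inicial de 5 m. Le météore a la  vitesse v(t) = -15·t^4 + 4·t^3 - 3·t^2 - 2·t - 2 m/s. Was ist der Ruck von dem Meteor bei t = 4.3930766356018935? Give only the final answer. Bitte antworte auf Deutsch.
Der Ruck bei t = 4.3930766356018935 ist j = -3374.40817947438.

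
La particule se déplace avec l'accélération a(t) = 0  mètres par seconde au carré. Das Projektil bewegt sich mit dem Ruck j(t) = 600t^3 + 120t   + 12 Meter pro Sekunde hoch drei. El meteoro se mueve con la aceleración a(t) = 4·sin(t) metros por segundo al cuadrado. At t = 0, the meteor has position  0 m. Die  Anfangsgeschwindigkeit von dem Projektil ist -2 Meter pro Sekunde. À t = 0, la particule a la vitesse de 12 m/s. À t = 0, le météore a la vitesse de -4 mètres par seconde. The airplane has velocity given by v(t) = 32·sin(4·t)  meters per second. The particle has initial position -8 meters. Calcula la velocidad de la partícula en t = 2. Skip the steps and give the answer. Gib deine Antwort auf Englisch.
The answer is 12.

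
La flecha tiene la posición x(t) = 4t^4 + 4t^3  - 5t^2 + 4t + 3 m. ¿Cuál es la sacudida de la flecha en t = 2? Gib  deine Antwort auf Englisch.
Starting from position x(t) = 4·t^4 + 4·t^3 - 5·t^2 + 4·t + 3, we take 3 derivatives. The derivative of position gives velocity: v(t) = 16·t^3 + 12·t^2 - 10·t + 4. Taking d/dt of v(t), we find a(t) = 48·t^2 + 24·t - 10. The derivative of acceleration gives jerk: j(t) = 96·t + 24. From the given jerk equation j(t) = 96·t + 24, we substitute t = 2 to get j = 216.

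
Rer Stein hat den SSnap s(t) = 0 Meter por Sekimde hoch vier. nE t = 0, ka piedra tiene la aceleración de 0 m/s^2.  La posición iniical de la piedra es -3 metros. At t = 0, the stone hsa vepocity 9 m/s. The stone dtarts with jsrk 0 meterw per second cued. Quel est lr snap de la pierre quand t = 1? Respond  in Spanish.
De la ecuación del snap s(t) = 0, sustituimos t = 1 para obtener s = 0.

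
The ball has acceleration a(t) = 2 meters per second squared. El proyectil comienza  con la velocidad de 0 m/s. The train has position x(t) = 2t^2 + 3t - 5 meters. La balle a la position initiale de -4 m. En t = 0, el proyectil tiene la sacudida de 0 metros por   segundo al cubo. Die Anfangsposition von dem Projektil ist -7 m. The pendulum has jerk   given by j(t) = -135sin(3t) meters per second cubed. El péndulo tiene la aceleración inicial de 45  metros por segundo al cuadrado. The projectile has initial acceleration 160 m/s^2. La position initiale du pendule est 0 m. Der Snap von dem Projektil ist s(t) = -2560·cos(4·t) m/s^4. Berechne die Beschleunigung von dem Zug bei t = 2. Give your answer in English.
We must differentiate our position equation x(t) = 2·t^2 + 3·t - 5 2 times. Differentiating position, we get velocity: v(t) = 4·t + 3. Differentiating velocity, we get acceleration: a(t) = 4. Using a(t) = 4 and substituting t = 2, we find a = 4.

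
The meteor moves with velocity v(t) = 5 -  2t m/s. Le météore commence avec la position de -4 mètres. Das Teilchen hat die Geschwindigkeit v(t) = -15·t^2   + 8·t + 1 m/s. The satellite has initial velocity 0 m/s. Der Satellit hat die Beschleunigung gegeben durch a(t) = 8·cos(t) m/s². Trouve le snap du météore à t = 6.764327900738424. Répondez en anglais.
To solve this, we need to take 3 derivatives of our velocity equation v(t) = 5 - 2·t. Taking d/dt of v(t), we find a(t) = -2. The derivative of acceleration gives jerk: j(t) = 0. Differentiating jerk, we get snap: s(t) = 0. From the given snap equation s(t) = 0, we substitute t = 6.764327900738424 to get s = 0.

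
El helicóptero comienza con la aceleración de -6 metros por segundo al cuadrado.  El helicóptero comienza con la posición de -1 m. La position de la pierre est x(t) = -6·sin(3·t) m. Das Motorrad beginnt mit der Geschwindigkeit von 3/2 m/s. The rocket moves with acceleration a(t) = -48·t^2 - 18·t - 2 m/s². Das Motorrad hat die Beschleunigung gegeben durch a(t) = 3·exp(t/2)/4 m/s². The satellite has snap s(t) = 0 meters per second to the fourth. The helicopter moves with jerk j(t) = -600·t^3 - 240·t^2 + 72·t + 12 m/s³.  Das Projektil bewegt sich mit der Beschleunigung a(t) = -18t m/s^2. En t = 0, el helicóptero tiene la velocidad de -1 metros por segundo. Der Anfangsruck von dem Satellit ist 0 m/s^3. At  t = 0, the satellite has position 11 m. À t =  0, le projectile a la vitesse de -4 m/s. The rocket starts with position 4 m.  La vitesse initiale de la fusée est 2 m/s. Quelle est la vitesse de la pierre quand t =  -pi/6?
Nous devons dériver notre équation de la position x(t) = -6·sin(3·t) 1 fois. En prenant d/dt de x(t), nous trouvons v(t) = -18·cos(3·t). De l'équation de la vitesse v(t) = -18·cos(3·t), nous substituons t = -pi/6 pour obtenir v = 0.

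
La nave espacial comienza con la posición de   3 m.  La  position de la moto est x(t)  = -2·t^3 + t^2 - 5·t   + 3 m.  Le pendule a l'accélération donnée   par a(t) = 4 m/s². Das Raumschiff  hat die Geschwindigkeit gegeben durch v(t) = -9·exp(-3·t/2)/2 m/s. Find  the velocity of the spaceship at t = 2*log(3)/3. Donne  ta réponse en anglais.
We have velocity v(t) = -9·exp(-3·t/2)/2. Substituting t = 2*log(3)/3: v(2*log(3)/3) = -3/2.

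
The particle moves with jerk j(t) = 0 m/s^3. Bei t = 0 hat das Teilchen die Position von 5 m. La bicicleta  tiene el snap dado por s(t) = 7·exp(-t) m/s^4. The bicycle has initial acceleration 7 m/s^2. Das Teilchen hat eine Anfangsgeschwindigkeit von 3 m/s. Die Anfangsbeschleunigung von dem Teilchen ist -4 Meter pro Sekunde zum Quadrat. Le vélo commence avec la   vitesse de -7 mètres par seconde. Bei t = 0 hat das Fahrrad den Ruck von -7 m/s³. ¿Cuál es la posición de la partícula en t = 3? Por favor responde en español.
Necesitamos integrar nuestra ecuación de la sacudida j(t) = 0 3 veces. Integrando la sacudida y usando la condición inicial a(0) = -4, obtenemos a(t) = -4. Tomando ∫a(t)dt y aplicando v(0) = 3, encontramos v(t) = 3 - 4·t. La antiderivada de la velocidad es la posición. Usando x(0) = 5, obtenemos x(t) = -2·t^2 + 3·t + 5. De la ecuación de la posición x(t) = -2·t^2 + 3·t + 5, sustituimos t = 3 para obtener x = -4.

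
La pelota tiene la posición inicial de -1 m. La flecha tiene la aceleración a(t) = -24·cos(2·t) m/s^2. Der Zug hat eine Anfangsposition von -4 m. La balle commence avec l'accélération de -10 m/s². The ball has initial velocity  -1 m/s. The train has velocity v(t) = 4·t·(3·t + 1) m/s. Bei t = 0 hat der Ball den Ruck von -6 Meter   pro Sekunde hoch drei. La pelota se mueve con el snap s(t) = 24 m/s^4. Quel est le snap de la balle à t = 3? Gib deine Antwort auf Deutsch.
Aus der Gleichung für den Snap s(t) = 24, setzen wir t = 3 ein und erhalten s = 24.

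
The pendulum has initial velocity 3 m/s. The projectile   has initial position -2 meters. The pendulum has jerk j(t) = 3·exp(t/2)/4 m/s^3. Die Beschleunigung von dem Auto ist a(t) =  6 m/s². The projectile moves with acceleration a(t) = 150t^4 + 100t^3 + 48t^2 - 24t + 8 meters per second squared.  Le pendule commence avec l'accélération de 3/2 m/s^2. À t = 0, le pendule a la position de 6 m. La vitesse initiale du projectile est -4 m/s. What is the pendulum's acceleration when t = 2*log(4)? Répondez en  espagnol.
Partiendo de la sacudida j(t) = 3·exp(t/2)/4, tomamos 1 antiderivada. La integral de la sacudida es la aceleración. Usando a(0) = 3/2, obtenemos a(t) = 3·exp(t/2)/2. De la ecuación de la aceleración a(t) = 3·exp(t/2)/2, sustituimos t = 2*log(4) para obtener a = 6.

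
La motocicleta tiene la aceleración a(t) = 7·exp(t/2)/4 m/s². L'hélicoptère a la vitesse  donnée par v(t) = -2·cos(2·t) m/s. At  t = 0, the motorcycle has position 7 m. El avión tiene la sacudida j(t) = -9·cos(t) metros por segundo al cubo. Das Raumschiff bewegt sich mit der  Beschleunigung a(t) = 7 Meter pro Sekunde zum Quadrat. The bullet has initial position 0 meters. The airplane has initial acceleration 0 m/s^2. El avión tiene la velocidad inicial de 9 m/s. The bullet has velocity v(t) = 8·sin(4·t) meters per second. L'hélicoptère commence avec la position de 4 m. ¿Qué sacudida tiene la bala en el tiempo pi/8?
Debemos derivar nuestra ecuación de la velocidad v(t) = 8·sin(4·t) 2 veces. Tomando d/dt de v(t), encontramos a(t) = 32·cos(4·t). Derivando la aceleración, obtenemos la sacudida: j(t) = -128·sin(4·t). Tenemos la sacudida j(t) = -128·sin(4·t). Sustituyendo t = pi/8: j(pi/8) = -128.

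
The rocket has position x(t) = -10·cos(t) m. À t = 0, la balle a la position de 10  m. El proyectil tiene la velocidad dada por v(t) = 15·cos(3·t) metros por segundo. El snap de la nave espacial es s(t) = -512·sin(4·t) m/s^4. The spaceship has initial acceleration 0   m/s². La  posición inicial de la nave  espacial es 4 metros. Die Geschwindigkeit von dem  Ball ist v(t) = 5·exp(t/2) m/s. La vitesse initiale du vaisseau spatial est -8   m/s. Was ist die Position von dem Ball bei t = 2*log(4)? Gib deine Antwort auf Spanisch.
Partiendo de la velocidad v(t) = 5·exp(t/2), tomamos 1 antiderivada. Tomando ∫v(t)dt y aplicando x(0) = 10, encontramos x(t) = 10·exp(t/2). De la ecuación de la posición x(t) = 10·exp(t/2), sustituimos t = 2*log(4) para obtener x = 40.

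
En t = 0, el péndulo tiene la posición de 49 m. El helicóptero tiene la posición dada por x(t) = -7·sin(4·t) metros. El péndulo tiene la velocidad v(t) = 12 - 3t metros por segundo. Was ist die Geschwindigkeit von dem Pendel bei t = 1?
Wir haben die Geschwindigkeit v(t) = 12 - 3·t. Durch Einsetzen von t = 1: v(1) = 9.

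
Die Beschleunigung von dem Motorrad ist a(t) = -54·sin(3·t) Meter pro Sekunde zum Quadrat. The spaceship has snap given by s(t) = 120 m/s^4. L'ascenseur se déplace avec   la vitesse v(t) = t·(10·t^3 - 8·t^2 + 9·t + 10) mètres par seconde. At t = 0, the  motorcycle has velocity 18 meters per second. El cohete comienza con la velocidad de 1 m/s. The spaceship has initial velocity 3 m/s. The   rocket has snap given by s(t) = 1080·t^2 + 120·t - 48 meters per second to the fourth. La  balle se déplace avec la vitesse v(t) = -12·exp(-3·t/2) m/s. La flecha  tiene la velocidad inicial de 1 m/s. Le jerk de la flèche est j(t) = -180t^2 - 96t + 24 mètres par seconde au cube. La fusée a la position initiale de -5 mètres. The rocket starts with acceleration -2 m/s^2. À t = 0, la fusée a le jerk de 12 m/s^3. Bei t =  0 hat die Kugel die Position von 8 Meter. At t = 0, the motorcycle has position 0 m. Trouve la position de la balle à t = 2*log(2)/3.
Nous devons trouver la primitive de notre équation de la vitesse v(t) = -12·exp(-3·t/2) 1 fois. En intégrant la vitesse et en utilisant la condition initiale x(0) = 8, nous obtenons x(t) = 8·exp(-3·t/2). De l'équation de la position x(t) = 8·exp(-3·t/2), nous substituons t = 2*log(2)/3 pour obtenir x = 4.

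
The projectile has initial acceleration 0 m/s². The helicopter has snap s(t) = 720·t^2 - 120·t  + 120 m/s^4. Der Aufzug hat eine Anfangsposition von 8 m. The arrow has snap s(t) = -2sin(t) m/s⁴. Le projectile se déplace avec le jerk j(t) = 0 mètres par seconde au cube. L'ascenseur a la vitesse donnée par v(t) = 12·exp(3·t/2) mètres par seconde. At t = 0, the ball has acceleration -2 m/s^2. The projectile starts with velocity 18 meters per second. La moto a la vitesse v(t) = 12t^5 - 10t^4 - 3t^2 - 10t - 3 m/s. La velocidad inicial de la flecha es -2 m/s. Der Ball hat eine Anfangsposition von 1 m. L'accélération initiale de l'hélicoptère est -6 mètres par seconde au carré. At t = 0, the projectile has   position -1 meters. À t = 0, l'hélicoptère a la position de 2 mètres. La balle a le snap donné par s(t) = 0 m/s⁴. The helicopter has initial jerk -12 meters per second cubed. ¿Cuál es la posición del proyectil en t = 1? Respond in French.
Nous devons intégrer notre équation du jerk j(t) = 0 3 fois. En prenant ∫j(t)dt et en appliquant a(0) = 0, nous trouvons a(t) = 0. La primitive de l'accélération est la vitesse. En utilisant v(0) = 18, nous obtenons v(t) = 18. L'intégrale de la vitesse, avec x(0) = -1, donne la position: x(t) = 18·t - 1. En utilisant x(t) = 18·t - 1 et en substituant t = 1, nous trouvons x = 17.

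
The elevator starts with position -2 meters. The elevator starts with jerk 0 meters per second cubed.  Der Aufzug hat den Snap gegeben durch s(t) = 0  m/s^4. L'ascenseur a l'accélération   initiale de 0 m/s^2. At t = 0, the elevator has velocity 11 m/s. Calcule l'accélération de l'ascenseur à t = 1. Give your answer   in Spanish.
Partiendo del snap s(t) = 0, tomamos 2 antiderivadas. Tomando ∫s(t)dt y aplicando j(0) = 0, encontramos j(t) = 0. Integrando la sacudida y usando la condición inicial a(0) = 0, obtenemos a(t) = 0. De la ecuación de la aceleración a(t) = 0, sustituimos t = 1 para obtener a = 0.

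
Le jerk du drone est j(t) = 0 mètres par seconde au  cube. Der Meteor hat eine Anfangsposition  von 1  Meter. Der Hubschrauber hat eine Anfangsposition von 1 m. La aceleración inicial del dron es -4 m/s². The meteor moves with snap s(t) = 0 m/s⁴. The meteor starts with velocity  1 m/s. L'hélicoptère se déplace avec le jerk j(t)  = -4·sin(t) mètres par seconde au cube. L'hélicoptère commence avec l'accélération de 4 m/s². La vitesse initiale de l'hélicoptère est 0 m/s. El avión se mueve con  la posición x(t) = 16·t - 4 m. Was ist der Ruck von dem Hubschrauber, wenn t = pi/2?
Aus der Gleichung für den Ruck j(t) = -4·sin(t), setzen wir t = pi/2 ein und erhalten j = -4.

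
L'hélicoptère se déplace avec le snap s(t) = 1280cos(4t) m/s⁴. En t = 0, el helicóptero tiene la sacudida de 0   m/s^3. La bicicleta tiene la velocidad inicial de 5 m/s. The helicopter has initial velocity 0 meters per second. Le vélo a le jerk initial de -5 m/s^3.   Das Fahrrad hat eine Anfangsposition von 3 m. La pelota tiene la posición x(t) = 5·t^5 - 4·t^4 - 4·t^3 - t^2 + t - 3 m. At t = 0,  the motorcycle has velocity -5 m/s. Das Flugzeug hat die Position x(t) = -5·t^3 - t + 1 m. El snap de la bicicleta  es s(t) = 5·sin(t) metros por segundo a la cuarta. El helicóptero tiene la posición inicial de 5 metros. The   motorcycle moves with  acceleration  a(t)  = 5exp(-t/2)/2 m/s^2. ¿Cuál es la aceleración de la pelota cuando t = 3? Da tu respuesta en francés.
En partant de la position x(t) = 5·t^5 - 4·t^4 - 4·t^3 - t^2 + t - 3, nous prenons 2 dérivées. La dérivée de la position donne la vitesse: v(t) = 25·t^4 - 16·t^3 - 12·t^2 - 2·t + 1. En dérivant la vitesse, nous obtenons l'accélération: a(t) = 100·t^3 - 48·t^2 - 24·t - 2. Nous avons l'accélération a(t) = 100·t^3 - 48·t^2 - 24·t - 2. En substituant t = 3: a(3) = 2194.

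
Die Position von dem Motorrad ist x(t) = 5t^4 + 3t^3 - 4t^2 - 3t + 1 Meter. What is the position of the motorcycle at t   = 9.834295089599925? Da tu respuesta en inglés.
We have position x(t) = 5·t^4 + 3·t^3 - 4·t^2 - 3·t + 1. Substituting t = 9.834295089599925: x(9.834295089599925) = 49205.3367612162.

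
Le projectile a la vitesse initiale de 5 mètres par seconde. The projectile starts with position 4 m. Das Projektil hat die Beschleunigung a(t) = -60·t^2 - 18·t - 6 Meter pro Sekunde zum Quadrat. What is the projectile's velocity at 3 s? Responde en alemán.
Ausgehend von der Beschleunigung a(t) = -60·t^2 - 18·t - 6, nehmen wir 1 Integral. Durch Integration von der Beschleunigung und Verwendung der Anfangsbedingung v(0) = 5, erhalten wir v(t) = -20·t^3 - 9·t^2 - 6·t + 5. Wir haben die Geschwindigkeit v(t) = -20·t^3 - 9·t^2 - 6·t + 5. Durch Einsetzen von t = 3: v(3) = -634.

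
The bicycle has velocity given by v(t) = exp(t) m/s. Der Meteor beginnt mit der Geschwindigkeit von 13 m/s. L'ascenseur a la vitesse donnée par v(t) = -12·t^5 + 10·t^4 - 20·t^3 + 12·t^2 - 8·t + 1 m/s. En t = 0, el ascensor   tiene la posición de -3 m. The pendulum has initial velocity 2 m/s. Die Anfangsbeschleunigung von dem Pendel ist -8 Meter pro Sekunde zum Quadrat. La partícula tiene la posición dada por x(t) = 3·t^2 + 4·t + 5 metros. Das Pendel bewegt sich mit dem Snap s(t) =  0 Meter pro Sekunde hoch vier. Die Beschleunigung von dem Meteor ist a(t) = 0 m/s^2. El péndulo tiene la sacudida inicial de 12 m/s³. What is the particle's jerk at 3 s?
To solve this, we need to take 3 derivatives of our position equation x(t) = 3·t^2 + 4·t + 5. Taking d/dt of x(t), we find v(t) = 6·t + 4. The derivative of velocity gives acceleration: a(t) = 6. Taking d/dt of a(t), we find j(t) = 0. Using j(t) = 0 and substituting t = 3, we find j = 0.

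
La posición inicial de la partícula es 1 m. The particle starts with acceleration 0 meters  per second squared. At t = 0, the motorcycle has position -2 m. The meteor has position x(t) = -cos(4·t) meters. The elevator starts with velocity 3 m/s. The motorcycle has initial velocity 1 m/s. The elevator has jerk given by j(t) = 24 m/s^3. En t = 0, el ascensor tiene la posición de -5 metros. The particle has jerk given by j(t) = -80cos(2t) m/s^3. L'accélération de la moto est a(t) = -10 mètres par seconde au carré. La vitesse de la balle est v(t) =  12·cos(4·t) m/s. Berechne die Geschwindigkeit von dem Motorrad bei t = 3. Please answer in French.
Pour résoudre ceci, nous devons prendre 1 intégrale de notre équation de l'accélération a(t) = -10. En intégrant l'accélération et en utilisant la condition initiale v(0) = 1, nous obtenons v(t) = 1 - 10·t. De l'équation de la vitesse v(t) = 1 - 10·t, nous substituons t = 3 pour obtenir v = -29.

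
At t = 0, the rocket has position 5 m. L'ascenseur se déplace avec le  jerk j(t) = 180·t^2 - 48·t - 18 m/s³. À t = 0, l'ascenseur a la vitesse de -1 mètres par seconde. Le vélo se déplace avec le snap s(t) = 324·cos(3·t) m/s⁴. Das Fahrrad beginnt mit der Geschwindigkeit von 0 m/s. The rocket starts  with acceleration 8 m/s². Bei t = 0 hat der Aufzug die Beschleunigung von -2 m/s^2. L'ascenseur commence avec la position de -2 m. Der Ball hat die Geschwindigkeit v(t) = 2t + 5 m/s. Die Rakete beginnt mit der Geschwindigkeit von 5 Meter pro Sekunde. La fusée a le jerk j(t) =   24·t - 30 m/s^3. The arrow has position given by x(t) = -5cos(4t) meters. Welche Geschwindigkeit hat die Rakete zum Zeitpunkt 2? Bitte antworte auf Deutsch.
Ausgehend von dem Ruck j(t) = 24·t - 30, nehmen wir 2 Integrale. Durch Integration von dem Ruck und Verwendung der Anfangsbedingung a(0) = 8, erhalten wir a(t) = 12·t^2 - 30·t + 8. Mit ∫a(t)dt und Anwendung von v(0) = 5, finden wir v(t) = 4·t^3 - 15·t^2 + 8·t + 5. Mit v(t) = 4·t^3 - 15·t^2 + 8·t + 5 und Einsetzen von t = 2, finden wir v = -7.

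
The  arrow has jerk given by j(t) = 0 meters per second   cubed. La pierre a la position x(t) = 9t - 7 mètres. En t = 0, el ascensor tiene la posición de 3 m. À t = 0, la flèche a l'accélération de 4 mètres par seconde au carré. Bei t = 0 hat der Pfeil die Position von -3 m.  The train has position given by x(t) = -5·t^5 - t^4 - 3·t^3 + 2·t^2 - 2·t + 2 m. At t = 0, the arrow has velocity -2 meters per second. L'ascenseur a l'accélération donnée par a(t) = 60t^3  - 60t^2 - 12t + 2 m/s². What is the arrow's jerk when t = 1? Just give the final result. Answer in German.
Bei t = 1, j = 0.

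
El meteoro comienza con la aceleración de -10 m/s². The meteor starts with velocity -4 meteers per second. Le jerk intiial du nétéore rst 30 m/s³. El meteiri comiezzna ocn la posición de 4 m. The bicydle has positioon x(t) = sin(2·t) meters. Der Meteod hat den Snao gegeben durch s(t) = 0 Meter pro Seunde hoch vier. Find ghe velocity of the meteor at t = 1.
We must find the integral of our snap equation s(t) = 0 3 times. The antiderivative of snap is jerk. Using j(0) = 30, we get j(t) = 30. The antiderivative of jerk, with a(0) = -10, gives acceleration: a(t) = 30·t - 10. The integral of acceleration is velocity. Using v(0) = -4, we get v(t) = 15·t^2 - 10·t - 4. We have velocity v(t) = 15·t^2 - 10·t - 4. Substituting t = 1: v(1) = 1.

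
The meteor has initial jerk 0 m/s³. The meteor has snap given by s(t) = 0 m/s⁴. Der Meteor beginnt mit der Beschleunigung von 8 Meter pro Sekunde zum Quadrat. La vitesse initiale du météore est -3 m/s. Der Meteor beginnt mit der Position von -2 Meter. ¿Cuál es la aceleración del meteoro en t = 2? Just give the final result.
a(2) = 8.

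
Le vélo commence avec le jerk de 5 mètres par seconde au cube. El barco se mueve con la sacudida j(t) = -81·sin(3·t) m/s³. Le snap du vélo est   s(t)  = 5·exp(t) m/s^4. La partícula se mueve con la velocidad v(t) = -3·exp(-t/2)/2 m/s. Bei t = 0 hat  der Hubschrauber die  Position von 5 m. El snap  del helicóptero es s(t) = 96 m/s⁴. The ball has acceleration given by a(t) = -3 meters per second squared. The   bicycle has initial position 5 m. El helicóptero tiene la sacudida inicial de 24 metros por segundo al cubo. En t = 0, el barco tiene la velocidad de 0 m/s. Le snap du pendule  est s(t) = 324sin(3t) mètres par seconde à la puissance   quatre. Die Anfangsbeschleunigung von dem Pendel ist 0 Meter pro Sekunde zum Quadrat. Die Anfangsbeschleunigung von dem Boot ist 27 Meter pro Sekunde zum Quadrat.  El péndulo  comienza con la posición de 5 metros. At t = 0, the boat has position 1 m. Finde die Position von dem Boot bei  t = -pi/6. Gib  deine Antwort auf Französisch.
Pour résoudre ceci, nous devons prendre 3 intégrales de notre équation du jerk j(t) = -81·sin(3·t). La primitive du jerk est l'accélération. En utilisant a(0) = 27, nous obtenons a(t) = 27·cos(3·t). La primitive de l'accélération est la vitesse. En utilisant v(0) = 0, nous obtenons v(t) = 9·sin(3·t). La primitive de la vitesse, avec x(0) = 1, donne la position: x(t) = 4 - 3·cos(3·t). De l'équation de la position x(t) = 4 - 3·cos(3·t), nous substituons t = -pi/6 pour obtenir x = 4.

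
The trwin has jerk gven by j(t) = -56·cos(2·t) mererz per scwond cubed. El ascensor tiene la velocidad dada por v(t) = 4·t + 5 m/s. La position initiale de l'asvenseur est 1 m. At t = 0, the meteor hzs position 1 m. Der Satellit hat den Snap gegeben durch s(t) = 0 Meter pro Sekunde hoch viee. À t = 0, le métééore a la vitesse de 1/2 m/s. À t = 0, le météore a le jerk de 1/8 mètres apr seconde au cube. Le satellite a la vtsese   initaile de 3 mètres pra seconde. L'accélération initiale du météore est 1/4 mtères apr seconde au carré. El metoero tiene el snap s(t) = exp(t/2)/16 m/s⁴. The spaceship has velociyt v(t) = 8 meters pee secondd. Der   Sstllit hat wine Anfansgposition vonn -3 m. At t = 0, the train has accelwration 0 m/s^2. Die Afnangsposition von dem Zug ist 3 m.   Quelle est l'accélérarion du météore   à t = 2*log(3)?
Nous devons trouver la primitive de notre équation du snap s(t) = exp(t/2)/16 2 fois. L'intégrale du snap, avec j(0) = 1/8, donne le jerk: j(t) = exp(t/2)/8. En intégrant le jerk et en utilisant la condition initiale a(0) = 1/4, nous obtenons a(t) = exp(t/2)/4. Nous avons l'accélération a(t) = exp(t/2)/4. En substituant t = 2*log(3): a(2*log(3)) = 3/4.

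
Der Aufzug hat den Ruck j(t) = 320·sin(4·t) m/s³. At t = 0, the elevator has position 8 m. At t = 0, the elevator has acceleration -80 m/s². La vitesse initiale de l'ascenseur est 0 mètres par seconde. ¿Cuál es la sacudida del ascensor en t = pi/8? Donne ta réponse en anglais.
From the given jerk equation j(t) = 320·sin(4·t), we substitute t = pi/8 to get j = 320.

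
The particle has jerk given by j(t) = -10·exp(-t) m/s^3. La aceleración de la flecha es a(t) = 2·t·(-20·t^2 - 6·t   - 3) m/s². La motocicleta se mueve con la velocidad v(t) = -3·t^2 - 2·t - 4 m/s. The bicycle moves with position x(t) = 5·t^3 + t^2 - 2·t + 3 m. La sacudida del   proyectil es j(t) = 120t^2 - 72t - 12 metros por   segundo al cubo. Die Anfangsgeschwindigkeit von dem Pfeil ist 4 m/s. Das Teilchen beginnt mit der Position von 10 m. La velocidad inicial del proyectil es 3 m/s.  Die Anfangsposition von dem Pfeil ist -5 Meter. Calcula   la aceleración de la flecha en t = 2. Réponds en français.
De l'équation de l'accélération a(t) = 2·t·(-20·t^2 - 6·t - 3), nous substituons t = 2 pour obtenir a = -380.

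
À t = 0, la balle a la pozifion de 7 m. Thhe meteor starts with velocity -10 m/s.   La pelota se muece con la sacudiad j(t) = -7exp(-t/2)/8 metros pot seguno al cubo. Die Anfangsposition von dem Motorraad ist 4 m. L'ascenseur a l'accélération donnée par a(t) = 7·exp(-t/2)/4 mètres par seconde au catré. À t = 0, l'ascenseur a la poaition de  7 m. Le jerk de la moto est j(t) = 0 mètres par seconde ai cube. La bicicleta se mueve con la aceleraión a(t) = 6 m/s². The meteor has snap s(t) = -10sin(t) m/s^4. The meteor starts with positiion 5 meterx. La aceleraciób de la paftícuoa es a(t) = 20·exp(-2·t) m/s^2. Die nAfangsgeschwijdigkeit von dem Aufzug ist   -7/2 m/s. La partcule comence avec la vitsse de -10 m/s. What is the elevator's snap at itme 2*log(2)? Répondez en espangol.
Para resolver esto, necesitamos tomar 2 derivadas de nuestra ecuación de la aceleración a(t) = 7·exp(-t/2)/4. La derivada de la aceleración da la sacudida: j(t) = -7·exp(-t/2)/8. La derivada de la sacudida da el snap: s(t) = 7·exp(-t/2)/16. Tenemos el snap s(t) = 7·exp(-t/2)/16. Sustituyendo t = 2*log(2): s(2*log(2)) = 7/32.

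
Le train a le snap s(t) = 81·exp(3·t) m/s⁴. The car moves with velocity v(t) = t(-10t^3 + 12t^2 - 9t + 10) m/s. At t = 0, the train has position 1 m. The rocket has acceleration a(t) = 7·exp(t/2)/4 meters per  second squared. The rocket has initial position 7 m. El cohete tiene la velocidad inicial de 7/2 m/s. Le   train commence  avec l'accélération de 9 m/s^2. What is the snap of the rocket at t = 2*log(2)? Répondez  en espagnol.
Debemos derivar nuestra ecuación de la aceleración a(t) = 7·exp(t/2)/4 2 veces. Tomando d/dt de a(t), encontramos j(t) = 7·exp(t/2)/8. Tomando d/dt de j(t), encontramos s(t) = 7·exp(t/2)/16. Usando s(t) = 7·exp(t/2)/16 y sustituyendo t = 2*log(2), encontramos s = 7/8.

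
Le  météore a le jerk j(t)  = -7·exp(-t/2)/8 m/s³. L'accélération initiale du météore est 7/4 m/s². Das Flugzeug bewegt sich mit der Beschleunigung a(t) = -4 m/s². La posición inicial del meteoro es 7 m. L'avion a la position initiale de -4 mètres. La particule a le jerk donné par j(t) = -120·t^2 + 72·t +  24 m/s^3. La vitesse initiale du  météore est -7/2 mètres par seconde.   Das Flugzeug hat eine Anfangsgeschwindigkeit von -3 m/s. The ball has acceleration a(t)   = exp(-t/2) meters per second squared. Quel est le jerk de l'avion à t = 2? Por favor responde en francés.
En partant de l'accélération a(t) = -4, nous prenons 1 dérivée. En dérivant l'accélération, nous obtenons le jerk: j(t) = 0. De l'équation du jerk j(t) = 0, nous substituons t = 2 pour obtenir j = 0.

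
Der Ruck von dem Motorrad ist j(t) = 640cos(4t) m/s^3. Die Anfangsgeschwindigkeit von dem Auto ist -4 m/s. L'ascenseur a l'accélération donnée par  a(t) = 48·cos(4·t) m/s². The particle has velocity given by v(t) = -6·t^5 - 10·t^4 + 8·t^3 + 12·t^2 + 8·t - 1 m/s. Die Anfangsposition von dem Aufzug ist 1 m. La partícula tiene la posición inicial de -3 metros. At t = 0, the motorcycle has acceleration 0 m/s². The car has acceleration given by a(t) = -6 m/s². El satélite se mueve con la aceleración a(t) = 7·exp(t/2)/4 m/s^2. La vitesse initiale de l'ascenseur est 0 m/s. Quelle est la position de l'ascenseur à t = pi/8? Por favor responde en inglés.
We must find the integral of our acceleration equation a(t) = 48·cos(4·t) 2 times. Integrating acceleration and using the initial condition v(0) = 0, we get v(t) = 12·sin(4·t). Taking ∫v(t)dt and applying x(0) = 1, we find x(t) = 4 - 3·cos(4·t). We have position x(t) = 4 - 3·cos(4·t). Substituting t = pi/8: x(pi/8) = 4.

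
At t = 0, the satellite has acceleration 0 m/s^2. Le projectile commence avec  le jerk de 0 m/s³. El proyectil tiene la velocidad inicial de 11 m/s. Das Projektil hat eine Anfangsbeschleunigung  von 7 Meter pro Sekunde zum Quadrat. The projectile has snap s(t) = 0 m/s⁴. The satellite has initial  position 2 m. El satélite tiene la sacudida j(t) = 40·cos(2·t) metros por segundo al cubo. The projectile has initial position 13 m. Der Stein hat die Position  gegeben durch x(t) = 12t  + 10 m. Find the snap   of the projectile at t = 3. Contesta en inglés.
From the given snap equation s(t) = 0, we substitute t = 3 to get s = 0.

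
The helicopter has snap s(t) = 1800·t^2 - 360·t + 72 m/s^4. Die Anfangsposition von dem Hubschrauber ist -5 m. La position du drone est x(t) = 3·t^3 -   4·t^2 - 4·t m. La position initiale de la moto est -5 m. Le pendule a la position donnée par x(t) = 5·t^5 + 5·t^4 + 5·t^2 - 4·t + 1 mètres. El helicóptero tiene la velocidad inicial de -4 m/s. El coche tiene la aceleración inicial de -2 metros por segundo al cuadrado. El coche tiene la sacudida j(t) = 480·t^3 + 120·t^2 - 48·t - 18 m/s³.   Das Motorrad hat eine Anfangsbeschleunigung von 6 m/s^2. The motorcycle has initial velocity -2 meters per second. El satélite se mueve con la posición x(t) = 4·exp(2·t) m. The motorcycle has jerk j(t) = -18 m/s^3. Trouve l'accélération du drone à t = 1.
En partant de la position x(t) = 3·t^3 - 4·t^2 - 4·t, nous prenons 2 dérivées. En dérivant la position, nous obtenons la vitesse: v(t) = 9·t^2 - 8·t - 4. En prenant d/dt de v(t), nous trouvons a(t) = 18·t - 8. En utilisant a(t) = 18·t - 8 et en substituant t = 1, nous trouvons a = 10.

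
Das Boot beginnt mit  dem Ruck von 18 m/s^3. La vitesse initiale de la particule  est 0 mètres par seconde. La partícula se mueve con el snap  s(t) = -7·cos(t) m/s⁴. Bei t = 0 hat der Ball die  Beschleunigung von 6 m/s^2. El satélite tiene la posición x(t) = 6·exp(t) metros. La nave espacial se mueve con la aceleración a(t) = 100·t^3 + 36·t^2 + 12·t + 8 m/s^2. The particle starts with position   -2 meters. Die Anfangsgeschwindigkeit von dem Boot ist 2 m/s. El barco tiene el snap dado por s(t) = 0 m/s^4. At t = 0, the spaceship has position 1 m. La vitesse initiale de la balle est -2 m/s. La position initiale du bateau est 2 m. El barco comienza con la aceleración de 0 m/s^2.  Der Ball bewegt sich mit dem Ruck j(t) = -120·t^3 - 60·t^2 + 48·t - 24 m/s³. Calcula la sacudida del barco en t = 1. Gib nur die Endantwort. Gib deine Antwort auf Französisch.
La réponse est 18.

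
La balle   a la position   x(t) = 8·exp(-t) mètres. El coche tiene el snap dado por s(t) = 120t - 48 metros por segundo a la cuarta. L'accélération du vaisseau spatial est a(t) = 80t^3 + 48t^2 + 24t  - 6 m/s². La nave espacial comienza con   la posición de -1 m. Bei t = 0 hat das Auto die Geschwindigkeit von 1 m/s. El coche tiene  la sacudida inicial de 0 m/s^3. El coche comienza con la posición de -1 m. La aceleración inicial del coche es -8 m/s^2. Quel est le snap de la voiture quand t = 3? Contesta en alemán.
Mit s(t) = 120·t - 48 und Einsetzen von t = 3, finden wir s = 312.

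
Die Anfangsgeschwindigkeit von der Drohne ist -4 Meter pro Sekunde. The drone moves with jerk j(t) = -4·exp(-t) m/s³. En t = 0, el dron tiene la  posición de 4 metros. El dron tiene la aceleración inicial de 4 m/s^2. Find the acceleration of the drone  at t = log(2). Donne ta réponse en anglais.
We must find the antiderivative of our jerk equation j(t) = -4·exp(-t) 1 time. Taking ∫j(t)dt and applying a(0) = 4, we find a(t) = 4·exp(-t). We have acceleration a(t) = 4·exp(-t). Substituting t = log(2): a(log(2)) = 2.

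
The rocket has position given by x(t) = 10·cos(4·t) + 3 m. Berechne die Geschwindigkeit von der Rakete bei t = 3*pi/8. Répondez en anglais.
To solve this, we need to take 1 derivative of our position equation x(t) = 10·cos(4·t) + 3. Differentiating position, we get velocity: v(t) = -40·sin(4·t). We have velocity v(t) = -40·sin(4·t). Substituting t = 3*pi/8: v(3*pi/8) = 40.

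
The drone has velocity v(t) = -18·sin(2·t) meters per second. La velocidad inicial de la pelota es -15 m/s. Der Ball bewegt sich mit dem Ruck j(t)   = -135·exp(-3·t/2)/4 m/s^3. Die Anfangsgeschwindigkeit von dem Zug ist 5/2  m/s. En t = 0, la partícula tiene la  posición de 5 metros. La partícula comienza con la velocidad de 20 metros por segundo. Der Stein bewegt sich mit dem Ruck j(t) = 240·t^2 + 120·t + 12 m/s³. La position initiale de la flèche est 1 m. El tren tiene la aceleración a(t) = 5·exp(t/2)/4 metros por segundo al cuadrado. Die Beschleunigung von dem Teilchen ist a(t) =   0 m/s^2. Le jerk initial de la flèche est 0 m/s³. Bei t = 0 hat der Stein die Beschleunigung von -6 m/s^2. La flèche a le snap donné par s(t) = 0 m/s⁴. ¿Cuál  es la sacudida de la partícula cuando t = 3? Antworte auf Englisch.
Starting from acceleration a(t) = 0, we take 1 derivative. Differentiating acceleration, we get jerk: j(t) = 0. From the given jerk equation j(t) = 0, we substitute t = 3 to get j = 0.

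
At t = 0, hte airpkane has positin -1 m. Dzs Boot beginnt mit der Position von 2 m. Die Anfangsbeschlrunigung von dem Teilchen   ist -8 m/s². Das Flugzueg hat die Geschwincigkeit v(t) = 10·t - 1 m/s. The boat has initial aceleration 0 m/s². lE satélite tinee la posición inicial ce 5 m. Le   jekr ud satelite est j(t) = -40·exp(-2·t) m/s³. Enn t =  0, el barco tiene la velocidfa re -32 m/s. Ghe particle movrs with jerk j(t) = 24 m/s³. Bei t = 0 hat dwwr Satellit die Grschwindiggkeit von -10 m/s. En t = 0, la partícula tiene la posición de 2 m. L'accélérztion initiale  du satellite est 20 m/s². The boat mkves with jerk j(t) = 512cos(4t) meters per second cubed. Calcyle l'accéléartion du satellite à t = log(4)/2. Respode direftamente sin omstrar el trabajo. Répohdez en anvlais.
At t = log(4)/2, a = 5.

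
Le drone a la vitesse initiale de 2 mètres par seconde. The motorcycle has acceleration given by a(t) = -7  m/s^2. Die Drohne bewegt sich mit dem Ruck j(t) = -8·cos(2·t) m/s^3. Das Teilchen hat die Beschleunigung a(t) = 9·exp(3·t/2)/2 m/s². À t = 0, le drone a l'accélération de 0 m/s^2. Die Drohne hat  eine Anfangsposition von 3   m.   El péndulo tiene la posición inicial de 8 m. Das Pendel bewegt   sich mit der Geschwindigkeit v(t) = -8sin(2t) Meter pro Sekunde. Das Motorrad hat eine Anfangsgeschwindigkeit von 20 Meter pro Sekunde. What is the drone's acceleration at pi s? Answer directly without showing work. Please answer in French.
À t = pi, a = 0.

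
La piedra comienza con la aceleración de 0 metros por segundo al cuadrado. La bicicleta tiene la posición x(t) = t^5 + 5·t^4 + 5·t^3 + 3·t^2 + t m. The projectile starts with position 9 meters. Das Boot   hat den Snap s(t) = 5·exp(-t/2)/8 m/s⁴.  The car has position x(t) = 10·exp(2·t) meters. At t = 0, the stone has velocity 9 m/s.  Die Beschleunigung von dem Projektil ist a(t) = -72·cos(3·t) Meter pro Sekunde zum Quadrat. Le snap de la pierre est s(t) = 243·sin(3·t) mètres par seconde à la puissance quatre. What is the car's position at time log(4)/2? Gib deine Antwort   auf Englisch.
Using x(t) = 10·exp(2·t) and substituting t = log(4)/2, we find x = 40.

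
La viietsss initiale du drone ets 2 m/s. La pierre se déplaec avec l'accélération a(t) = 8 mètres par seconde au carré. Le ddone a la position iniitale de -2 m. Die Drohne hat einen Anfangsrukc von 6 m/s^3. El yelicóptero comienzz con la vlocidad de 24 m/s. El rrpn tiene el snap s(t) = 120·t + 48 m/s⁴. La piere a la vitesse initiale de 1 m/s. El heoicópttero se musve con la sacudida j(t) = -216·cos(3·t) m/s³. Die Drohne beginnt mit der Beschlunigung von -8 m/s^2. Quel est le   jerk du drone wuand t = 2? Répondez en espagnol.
Para resolver esto, necesitamos tomar 1 antiderivada de nuestra ecuación del snap s(t) = 120·t + 48. Integrando el snap y usando la condición inicial j(0) = 6, obtenemos j(t) = 60·t^2 + 48·t + 6. Usando j(t) = 60·t^2 + 48·t + 6 y sustituyendo t = 2, encontramos j = 342.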